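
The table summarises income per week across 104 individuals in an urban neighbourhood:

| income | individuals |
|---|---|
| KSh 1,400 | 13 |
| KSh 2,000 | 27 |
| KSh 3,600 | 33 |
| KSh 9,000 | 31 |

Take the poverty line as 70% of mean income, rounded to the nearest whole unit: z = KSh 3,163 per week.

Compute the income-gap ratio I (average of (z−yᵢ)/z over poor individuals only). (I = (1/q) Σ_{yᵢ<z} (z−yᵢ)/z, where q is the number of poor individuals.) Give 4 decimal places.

Below the line: 13×KSh 1,400, 27×KSh 2,000 (q = 40 of N = 104).
Shortfall ratios (z−y)/z: 0.5574 (×13), 0.3677 (×27); sum = 17.173569.
The income-gap ratio divides by q (the poor only): 17.173569 / 40 = 0.4293.

0.4293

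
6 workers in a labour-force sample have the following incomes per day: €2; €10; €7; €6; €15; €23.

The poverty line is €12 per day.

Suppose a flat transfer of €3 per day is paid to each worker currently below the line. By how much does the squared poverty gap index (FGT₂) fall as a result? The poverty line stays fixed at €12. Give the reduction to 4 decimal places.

Before: below the line — €2, €6, €7, €10; squared poverty gap index (FGT₂) = 0.190972.
After the €3 transfer: below the line — €5, €9, €10; squared poverty gap index (FGT₂) = 0.071759.
Reduction = 0.190972 − 0.071759 = 0.1192.

0.1192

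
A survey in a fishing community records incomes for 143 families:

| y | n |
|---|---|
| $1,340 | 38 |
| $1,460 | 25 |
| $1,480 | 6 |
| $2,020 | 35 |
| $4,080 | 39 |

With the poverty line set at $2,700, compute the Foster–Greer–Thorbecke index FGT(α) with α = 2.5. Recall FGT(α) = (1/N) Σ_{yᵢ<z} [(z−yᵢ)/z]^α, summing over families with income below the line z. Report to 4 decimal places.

0.0864

Incomes under z: 38×$1,340, 25×$1,460, 6×$1,480, 35×$2,020 (q = 104 of N = 143).
Normalized shortfalls: (2700−1340)/2700 = 0.5037 (×38); (2700−1460)/2700 = 0.4593 (×25); (2700−1480)/2700 = 0.4519 (×6); (2700−2020)/2700 = 0.2519 (×35).
Raised to α = 2.5: 0.18007 (×38); 0.14294 (×25); 0.13724 (×6); 0.03183 (×35).
Sum = 12.353606; FGT(2.5) = 12.353606 / 143 = 0.0864.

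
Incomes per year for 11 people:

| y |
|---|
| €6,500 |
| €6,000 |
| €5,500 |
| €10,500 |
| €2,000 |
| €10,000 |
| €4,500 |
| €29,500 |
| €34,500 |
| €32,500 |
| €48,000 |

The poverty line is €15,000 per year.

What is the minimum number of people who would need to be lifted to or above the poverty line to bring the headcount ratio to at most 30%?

4

Currently q = 7 of N = 11 are below the line (H = 0.636).
A headcount ratio of at most 30% allows at most ⌊0.30 × 11⌋ = 3 poor people.
So at least 7 − 3 = 4 must be lifted.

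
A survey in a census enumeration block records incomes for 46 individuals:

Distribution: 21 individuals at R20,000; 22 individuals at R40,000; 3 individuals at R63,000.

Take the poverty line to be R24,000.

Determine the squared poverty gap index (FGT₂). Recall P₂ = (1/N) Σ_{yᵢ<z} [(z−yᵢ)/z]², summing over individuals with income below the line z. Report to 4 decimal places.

Incomes under z: 21×R20,000 (q = 21 of N = 46).
Normalized shortfalls: (24000−20000)/24000 = 0.1667 (×21).
Squared: 0.0278 (×21).
Sum = 0.583333; P₂ = 0.583333 / 46 = 0.0127.

0.0127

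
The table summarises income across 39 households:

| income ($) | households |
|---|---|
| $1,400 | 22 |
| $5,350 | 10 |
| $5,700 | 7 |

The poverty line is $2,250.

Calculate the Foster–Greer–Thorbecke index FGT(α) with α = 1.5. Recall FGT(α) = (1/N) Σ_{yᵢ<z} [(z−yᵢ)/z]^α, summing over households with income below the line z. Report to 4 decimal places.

0.1310

Poor units: 22×$1,400 (q = 22 of N = 39).
Normalized shortfalls: (2250−1400)/2250 = 0.3778 (×22).
Raised to α = 1.5: 0.23220 (×22).
Sum = 5.108311; FGT(1.5) = 5.108311 / 39 = 0.1310.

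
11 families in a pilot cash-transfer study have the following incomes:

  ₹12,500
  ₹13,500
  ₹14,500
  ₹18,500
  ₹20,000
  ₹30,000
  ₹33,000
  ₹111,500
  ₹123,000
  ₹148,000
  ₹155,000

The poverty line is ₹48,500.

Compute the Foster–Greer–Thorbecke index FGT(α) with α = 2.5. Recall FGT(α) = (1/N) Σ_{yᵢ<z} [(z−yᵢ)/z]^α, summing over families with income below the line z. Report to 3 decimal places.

0.186

Incomes under z: ₹12,500, ₹13,500, ₹14,500, ₹18,500, ₹20,000, ₹30,000, ₹33,000 (q = 7 of N = 11).
Normalized shortfalls: (48500−12500)/48500 = 0.7423; (48500−13500)/48500 = 0.7216; (48500−14500)/48500 = 0.7010; (48500−18500)/48500 = 0.6186; (48500−20000)/48500 = 0.5876; (48500−30000)/48500 = 0.3814; (48500−33000)/48500 = 0.3196.
Raised to α = 2.5: 0.47468; 0.44240; 0.41147; 0.30092; 0.26470; 0.08986; 0.05774.
Sum = 2.041779; FGT(2.5) = 2.041779 / 11 = 0.186.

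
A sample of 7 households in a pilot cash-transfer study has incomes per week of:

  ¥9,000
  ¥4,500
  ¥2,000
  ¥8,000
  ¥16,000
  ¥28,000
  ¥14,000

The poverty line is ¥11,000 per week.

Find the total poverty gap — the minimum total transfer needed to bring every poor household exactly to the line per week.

¥20,500

Incomes under z: ¥2,000, ¥4,500, ¥8,000, ¥9,000 (q = 4 of N = 7).
Individual gaps: 11000−2000 = 9000; 11000−4500 = 6500; 11000−8000 = 3000; 11000−9000 = 2000.
Aggregate gap = ¥20,500.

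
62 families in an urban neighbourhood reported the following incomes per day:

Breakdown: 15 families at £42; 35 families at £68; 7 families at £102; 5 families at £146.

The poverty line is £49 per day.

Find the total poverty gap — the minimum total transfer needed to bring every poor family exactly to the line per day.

£105

Below the line: 15×£42 (q = 15 of N = 62).
Individual gaps: 15×(49−42) = 105.
Aggregate gap = £105.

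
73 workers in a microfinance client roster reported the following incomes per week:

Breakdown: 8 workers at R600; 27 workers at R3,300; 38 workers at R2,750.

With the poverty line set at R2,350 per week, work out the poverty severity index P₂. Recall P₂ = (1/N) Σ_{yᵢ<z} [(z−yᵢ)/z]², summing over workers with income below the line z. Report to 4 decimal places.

0.0608

Below z: 8×R600 (q = 8 of N = 73).
Shortfall ratios: (2350−600)/2350 = 0.7447 (×8).
Squared: 0.5545 (×8).
Sum = 4.436397; P₂ = 4.436397 / 73 = 0.0608.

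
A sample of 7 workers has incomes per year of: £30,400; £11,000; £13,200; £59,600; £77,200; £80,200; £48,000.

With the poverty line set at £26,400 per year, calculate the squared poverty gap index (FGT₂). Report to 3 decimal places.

Poor units: £11,000, £13,200 (q = 2 of N = 7).
Gap ratios (z−y)/z: (26400−11000)/26400 = 0.5833; (26400−13200)/26400 = 0.5000.
Squared: 0.3403; 0.2500.
Sum = 0.590278; P₂ = 0.590278 / 7 = 0.084.

0.084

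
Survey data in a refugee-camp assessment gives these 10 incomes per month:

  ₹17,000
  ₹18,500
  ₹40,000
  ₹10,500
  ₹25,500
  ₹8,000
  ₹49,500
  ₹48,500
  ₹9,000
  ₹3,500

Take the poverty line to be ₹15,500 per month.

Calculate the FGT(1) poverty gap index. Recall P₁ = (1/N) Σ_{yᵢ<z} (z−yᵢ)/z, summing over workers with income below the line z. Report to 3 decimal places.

Below the line: ₹3,500, ₹8,000, ₹9,000, ₹10,500 (q = 4 of N = 10).
Gap ratios (z−y)/z: (15500−3500)/15500 = 0.7742; (15500−8000)/15500 = 0.4839; (15500−9000)/15500 = 0.4194; (15500−10500)/15500 = 0.3226.
Σ = 2.000000. Dividing by the full population N = 10 gives P₁ = 0.200.

0.200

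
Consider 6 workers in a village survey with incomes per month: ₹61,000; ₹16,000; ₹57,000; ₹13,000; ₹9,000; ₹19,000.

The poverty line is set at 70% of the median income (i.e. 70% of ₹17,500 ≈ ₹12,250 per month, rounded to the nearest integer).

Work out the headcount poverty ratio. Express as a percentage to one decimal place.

1 of the 6 workers have income below ₹12,250.
H = 1/6 = 16.7%.

16.7%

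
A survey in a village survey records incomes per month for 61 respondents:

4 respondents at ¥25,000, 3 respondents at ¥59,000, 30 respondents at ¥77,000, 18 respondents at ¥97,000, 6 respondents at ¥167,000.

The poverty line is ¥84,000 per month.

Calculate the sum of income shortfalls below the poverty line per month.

¥521,000

Incomes under z: 4×¥25,000, 3×¥59,000, 30×¥77,000 (q = 37 of N = 61).
Individual gaps: 4×(84000−25000) = 236000; 3×(84000−59000) = 75000; 30×(84000−77000) = 210000.
Aggregate gap = ¥521,000.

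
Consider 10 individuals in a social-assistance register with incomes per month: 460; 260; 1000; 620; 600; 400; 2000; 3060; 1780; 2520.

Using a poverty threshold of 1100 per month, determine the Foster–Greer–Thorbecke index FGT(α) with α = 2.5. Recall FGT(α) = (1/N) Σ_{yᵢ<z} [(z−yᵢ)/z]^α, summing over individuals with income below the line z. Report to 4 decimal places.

0.1358

Incomes under z: 260, 400, 460, 600, 620, 1000 (q = 6 of N = 10).
Normalized shortfalls: (1100−260)/1100 = 0.7636; (1100−400)/1100 = 0.6364; (1100−460)/1100 = 0.5818; (1100−600)/1100 = 0.4545; (1100−620)/1100 = 0.4364; (1100−1000)/1100 = 0.0909.
Raised to α = 2.5: 0.50958; 0.32305; 0.25821; 0.13930; 0.12578; 0.00249.
Sum = 1.358409; FGT(2.5) = 1.358409 / 10 = 0.1358.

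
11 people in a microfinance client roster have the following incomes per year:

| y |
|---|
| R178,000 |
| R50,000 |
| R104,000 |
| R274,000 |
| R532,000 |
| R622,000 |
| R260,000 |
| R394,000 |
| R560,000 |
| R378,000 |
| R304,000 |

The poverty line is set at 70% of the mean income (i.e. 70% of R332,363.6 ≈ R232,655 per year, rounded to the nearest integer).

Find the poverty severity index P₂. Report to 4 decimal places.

Below z: R50,000, R104,000, R178,000 (q = 3 of N = 11).
Normalized shortfalls: (232655−50000)/232655 = 0.7851; (232655−104000)/232655 = 0.5530; (232655−178000)/232655 = 0.2349.
Squared: 0.6164; 0.3058; 0.0552.
Sum = 0.977346; P₂ = 0.977346 / 11 = 0.0888.

0.0888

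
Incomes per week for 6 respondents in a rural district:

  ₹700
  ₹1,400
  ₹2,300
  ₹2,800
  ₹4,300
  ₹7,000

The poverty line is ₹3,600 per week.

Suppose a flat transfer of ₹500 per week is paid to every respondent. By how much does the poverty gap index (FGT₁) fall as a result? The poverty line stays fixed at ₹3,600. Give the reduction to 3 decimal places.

0.093

Before: below the line — ₹700, ₹1,400, ₹2,300, ₹2,800; poverty gap index (FGT₁) = 0.33333.
After the ₹500 transfer: below the line — ₹1,200, ₹1,900, ₹2,800, ₹3,300; poverty gap index (FGT₁) = 0.24074.
Reduction = 0.33333 − 0.24074 = 0.093.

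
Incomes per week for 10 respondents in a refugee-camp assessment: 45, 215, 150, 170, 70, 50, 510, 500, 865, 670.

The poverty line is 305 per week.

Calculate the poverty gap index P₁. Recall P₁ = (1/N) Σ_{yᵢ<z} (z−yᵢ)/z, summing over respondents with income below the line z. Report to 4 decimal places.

0.3705

Below z: 45, 50, 70, 150, 170, 215 (q = 6 of N = 10).
Gap ratios (z−y)/z: (305−45)/305 = 0.8525; (305−50)/305 = 0.8361; (305−70)/305 = 0.7705; (305−150)/305 = 0.5082; (305−170)/305 = 0.4426; (305−215)/305 = 0.2951.
Sum of shortfalls = 3.704918; P₁ averages over all N: 3.704918 / 10 = 0.3705.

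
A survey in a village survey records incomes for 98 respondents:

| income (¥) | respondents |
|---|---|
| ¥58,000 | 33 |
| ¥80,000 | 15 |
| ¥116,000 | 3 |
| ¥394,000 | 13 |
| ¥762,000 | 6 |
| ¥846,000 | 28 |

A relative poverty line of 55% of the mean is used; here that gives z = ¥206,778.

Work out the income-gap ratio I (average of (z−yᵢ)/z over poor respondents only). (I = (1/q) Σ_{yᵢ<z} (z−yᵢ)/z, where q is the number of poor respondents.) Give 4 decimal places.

Poor units: 33×¥58,000, 15×¥80,000, 3×¥116,000 (q = 51 of N = 98).
Relative gaps: 0.7195 (×33), 0.6131 (×15), 0.4390 (×3); sum = 34.257406.
The income-gap ratio divides by q (the poor only): 34.257406 / 51 = 0.6717.

0.6717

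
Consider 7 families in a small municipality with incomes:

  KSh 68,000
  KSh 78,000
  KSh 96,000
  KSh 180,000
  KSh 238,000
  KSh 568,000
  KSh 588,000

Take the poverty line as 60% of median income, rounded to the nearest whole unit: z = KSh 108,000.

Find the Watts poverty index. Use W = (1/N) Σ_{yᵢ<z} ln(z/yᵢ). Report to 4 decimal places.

Below the line: KSh 68,000, KSh 78,000, KSh 96,000 (q = 3 of N = 7).
Log gaps: ln(108000/68000) = 0.4626; ln(108000/78000) = 0.3254; ln(108000/96000) = 0.1178.
W = 0.905829 / 7 = 0.1294.

0.1294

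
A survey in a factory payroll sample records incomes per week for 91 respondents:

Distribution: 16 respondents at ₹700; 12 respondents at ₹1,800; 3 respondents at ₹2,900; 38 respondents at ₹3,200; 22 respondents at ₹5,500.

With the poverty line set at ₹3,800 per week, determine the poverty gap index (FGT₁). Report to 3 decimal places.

0.287

Poor units: 16×₹700, 12×₹1,800, 3×₹2,900, 38×₹3,200 (q = 69 of N = 91).
Relative gaps: (3800−700)/3800 = 0.8158 (×16); (3800−1800)/3800 = 0.5263 (×12); (3800−2900)/3800 = 0.2368 (×3); (3800−3200)/3800 = 0.1579 (×38).
Sum of shortfalls = 26.078947; P₁ averages over all N: 26.078947 / 91 = 0.287.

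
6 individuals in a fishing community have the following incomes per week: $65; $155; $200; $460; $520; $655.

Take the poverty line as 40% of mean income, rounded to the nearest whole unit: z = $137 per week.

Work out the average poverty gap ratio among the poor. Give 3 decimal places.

Poor units: $65 (q = 1 of N = 6).
Relative gaps: 0.5255; sum = 0.525547.
The income-gap ratio divides by q (the poor only): 0.525547 / 1 = 0.526.

0.526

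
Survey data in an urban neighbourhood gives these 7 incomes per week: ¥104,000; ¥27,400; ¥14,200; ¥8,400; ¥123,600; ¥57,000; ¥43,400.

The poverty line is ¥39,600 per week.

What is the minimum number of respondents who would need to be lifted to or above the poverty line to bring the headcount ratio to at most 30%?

3 of the 7 respondents are poor, so H = 3/7 = 0.429.
A headcount ratio of at most 30% allows at most ⌊0.30 × 7⌋ = 2 poor respondents.
So at least 3 − 2 = 1 must be lifted.

1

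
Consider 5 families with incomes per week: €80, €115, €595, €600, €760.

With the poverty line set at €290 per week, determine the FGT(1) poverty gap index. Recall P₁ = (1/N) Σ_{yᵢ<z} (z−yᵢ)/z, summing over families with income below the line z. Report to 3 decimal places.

Below z: €80, €115 (q = 2 of N = 5).
Relative gaps: (290−80)/290 = 0.7241; (290−115)/290 = 0.6034.
Σ = 1.327586. Dividing by the full population N = 5 gives P₁ = 0.266.

0.266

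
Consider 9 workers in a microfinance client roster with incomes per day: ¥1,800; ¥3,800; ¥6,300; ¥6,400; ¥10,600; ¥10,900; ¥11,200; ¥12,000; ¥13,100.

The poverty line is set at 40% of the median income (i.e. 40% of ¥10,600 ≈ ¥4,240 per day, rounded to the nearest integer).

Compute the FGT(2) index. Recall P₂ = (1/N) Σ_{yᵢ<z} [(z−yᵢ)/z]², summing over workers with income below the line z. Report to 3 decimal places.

0.038

Incomes under z: ¥1,800, ¥3,800 (q = 2 of N = 9).
Relative gaps: (4240−1800)/4240 = 0.5755; (4240−3800)/4240 = 0.1038.
Squared: 0.3312; 0.0108.
Sum = 0.341937; P₂ = 0.341937 / 9 = 0.038.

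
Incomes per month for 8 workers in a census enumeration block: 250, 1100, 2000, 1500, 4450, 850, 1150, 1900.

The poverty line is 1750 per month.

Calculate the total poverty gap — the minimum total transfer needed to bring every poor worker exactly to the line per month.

3900

Incomes under z: 250, 850, 1100, 1150, 1500 (q = 5 of N = 8).
Individual gaps: 1750−250 = 1500; 1750−850 = 900; 1750−1100 = 650; 1750−1150 = 600; 1750−1500 = 250.
Aggregate gap = 3900.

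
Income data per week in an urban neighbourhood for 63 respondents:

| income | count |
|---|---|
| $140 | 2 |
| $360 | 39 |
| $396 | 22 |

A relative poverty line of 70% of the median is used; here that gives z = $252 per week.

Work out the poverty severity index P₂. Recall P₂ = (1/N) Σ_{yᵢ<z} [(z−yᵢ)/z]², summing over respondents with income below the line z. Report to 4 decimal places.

0.0063

Below the line: 2×$140 (q = 2 of N = 63).
Relative gaps: (252−140)/252 = 0.4444 (×2).
Squared: 0.1975 (×2).
Sum = 0.395062; P₂ = 0.395062 / 63 = 0.0063.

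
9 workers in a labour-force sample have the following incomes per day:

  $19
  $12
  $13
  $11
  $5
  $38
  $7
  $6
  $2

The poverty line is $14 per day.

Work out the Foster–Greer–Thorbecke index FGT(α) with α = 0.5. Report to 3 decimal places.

0.478

Incomes under z: $2, $5, $6, $7, $11, $12, $13 (q = 7 of N = 9).
Relative gaps: (14−2)/14 = 0.8571; (14−5)/14 = 0.6429; (14−6)/14 = 0.5714; (14−7)/14 = 0.5000; (14−11)/14 = 0.2143; (14−12)/14 = 0.1429; (14−13)/14 = 0.0714.
Raised to α = 0.5: 0.92582; 0.80178; 0.75593; 0.70711; 0.46291; 0.37796; 0.26726.
Sum = 4.298775; FGT(0.5) = 4.298775 / 9 = 0.478.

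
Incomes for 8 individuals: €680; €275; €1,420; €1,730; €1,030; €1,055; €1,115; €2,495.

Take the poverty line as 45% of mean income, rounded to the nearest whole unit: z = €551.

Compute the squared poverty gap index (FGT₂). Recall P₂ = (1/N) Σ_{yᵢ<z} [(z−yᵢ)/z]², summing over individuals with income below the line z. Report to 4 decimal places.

Below z: €275 (q = 1 of N = 8).
Gap ratios (z−y)/z: (551−275)/551 = 0.5009.
Squared: 0.2509.
Sum = 0.250908; P₂ = 0.250908 / 8 = 0.0314.

0.0314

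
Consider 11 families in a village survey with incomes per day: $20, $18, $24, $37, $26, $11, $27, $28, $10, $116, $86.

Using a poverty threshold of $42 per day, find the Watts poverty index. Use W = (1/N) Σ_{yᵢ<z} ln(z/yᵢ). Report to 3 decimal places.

Below the line: $10, $11, $18, $20, $24, $26, $27, $28, $37 (q = 9 of N = 11).
Log gaps: ln(42/10) = 1.4351; ln(42/11) = 1.3398; ln(42/18) = 0.8473; ln(42/20) = 0.7419; ln(42/24) = 0.5596; ln(42/26) = 0.4796; ln(42/27) = 0.4418; ln(42/28) = 0.4055; ln(42/37) = 0.1268.
W = 6.377333 / 11 = 0.580.

0.580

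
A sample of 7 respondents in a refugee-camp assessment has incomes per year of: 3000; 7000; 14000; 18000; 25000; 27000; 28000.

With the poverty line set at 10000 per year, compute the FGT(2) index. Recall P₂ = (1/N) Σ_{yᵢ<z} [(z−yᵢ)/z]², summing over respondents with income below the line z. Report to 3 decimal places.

0.083

Poor units: 3000, 7000 (q = 2 of N = 7).
Gap ratios (z−y)/z: (10000−3000)/10000 = 0.7000; (10000−7000)/10000 = 0.3000.
Squared: 0.4900; 0.0900.
Sum = 0.580000; P₂ = 0.580000 / 7 = 0.083.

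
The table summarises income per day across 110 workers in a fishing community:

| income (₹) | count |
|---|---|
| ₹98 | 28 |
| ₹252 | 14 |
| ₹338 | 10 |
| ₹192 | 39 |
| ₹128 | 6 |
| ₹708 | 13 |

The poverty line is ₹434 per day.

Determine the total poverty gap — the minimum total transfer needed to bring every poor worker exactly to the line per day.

Incomes under z: 28×₹98, 6×₹128, 39×₹192, 14×₹252, 10×₹338 (q = 97 of N = 110).
Individual gaps: 28×(434−98) = 9408; 6×(434−128) = 1836; 39×(434−192) = 9438; 14×(434−252) = 2548; 10×(434−338) = 960.
Aggregate gap = ₹24,190.

₹24,190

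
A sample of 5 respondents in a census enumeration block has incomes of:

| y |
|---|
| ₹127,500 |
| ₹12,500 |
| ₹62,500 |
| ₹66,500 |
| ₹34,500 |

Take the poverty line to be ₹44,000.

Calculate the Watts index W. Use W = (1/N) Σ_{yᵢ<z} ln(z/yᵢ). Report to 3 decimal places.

Incomes under z: ₹12,500, ₹34,500 (q = 2 of N = 5).
Log gaps: ln(44000/12500) = 1.2585; ln(44000/34500) = 0.2432.
W = 1.501691 / 5 = 0.300.

0.300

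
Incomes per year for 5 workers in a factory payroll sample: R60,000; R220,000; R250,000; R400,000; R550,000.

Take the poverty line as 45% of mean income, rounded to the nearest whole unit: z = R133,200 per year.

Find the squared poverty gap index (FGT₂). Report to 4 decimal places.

Poor units: R60,000 (q = 1 of N = 5).
Gap ratios (z−y)/z: (133200−60000)/133200 = 0.5495.
Squared: 0.3020.
Sum = 0.302005; P₂ = 0.302005 / 5 = 0.0604.

0.0604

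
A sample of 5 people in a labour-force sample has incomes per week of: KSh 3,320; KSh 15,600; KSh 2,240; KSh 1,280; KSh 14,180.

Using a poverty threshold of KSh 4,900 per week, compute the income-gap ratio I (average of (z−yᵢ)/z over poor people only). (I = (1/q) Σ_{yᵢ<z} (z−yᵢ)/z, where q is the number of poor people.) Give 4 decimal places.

Incomes under z: KSh 1,280, KSh 2,240, KSh 3,320 (q = 3 of N = 5).
Shortfall ratios (z−y)/z: 0.7388, 0.5429, 0.3224; sum = 1.604082.
I averages over the q = 3 poor units only: 1.604082 / 3 = 0.5347.

0.5347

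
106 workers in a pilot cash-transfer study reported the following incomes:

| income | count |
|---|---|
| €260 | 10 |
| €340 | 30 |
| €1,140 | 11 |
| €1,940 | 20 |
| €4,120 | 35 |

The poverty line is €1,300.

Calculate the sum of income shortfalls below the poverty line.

€40,960

Below the line: 10×€260, 30×€340, 11×€1,140 (q = 51 of N = 106).
Individual gaps: 10×(1300−260) = 10400; 30×(1300−340) = 28800; 11×(1300−1140) = 1760.
Aggregate gap = €40,960.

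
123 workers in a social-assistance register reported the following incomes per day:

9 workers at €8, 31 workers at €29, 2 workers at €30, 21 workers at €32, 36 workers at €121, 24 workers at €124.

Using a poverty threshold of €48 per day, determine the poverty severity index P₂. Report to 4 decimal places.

Below z: 9×€8, 31×€29, 2×€30, 21×€32 (q = 63 of N = 123).
Shortfall ratios: (48−8)/48 = 0.8333 (×9); (48−29)/48 = 0.3958 (×31); (48−30)/48 = 0.3750 (×2); (48−32)/48 = 0.3333 (×21).
Squared: 0.6944 (×9); 0.1567 (×31); 0.1406 (×2); 0.1111 (×21).
Sum = 13.721788; P₂ = 13.721788 / 123 = 0.1116.

0.1116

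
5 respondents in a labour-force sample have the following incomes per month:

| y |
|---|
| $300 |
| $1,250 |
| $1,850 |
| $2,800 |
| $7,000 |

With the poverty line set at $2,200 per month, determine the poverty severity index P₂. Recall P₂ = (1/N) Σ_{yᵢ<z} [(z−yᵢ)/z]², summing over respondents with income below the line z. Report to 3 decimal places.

Incomes under z: $300, $1,250, $1,850 (q = 3 of N = 5).
Shortfall ratios: (2200−300)/2200 = 0.8636; (2200−1250)/2200 = 0.4318; (2200−1850)/2200 = 0.1591.
Squared: 0.7459; 0.1865; 0.0253.
Sum = 0.957645; P₂ = 0.957645 / 5 = 0.192.

0.192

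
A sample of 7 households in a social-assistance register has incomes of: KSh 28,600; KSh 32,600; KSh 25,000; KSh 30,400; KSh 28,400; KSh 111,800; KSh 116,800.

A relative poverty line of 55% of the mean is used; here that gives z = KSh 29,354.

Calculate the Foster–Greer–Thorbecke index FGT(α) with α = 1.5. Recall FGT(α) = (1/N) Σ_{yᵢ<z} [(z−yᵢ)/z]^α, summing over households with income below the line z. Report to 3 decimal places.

0.010

Below z: KSh 25,000, KSh 28,400, KSh 28,600 (q = 3 of N = 7).
Normalized shortfalls: (29354−25000)/29354 = 0.1483; (29354−28400)/29354 = 0.0325; (29354−28600)/29354 = 0.0257.
Raised to α = 1.5: 0.05713; 0.00586; 0.00412.
Sum = 0.067101; FGT(1.5) = 0.067101 / 7 = 0.010.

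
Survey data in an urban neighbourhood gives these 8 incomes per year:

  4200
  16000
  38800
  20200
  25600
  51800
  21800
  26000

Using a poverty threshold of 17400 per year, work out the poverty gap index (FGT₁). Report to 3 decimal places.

0.105

Poor units: 4200, 16000 (q = 2 of N = 8).
Relative gaps: (17400−4200)/17400 = 0.7586; (17400−16000)/17400 = 0.0805.
Sum of shortfalls = 0.839080; P₁ averages over all N: 0.839080 / 8 = 0.105.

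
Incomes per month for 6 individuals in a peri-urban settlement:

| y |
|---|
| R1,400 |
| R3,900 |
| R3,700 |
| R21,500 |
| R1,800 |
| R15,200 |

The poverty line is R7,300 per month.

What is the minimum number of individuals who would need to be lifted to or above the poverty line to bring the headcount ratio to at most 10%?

Currently q = 4 of N = 6 are below the line (H = 0.667).
A headcount ratio of at most 10% allows at most ⌊0.10 × 6⌋ = 0 poor individuals.
So at least 4 − 0 = 4 must be lifted.

4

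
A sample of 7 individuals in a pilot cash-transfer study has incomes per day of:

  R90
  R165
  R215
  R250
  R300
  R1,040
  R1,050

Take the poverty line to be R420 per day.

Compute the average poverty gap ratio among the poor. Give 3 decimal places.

Incomes under z: R90, R165, R215, R250, R300 (q = 5 of N = 7).
Relative gaps: 0.7857, 0.6071, 0.4881, 0.4048, 0.2857; sum = 2.571429.
I averages over the q = 5 poor units only: 2.571429 / 5 = 0.514.

0.514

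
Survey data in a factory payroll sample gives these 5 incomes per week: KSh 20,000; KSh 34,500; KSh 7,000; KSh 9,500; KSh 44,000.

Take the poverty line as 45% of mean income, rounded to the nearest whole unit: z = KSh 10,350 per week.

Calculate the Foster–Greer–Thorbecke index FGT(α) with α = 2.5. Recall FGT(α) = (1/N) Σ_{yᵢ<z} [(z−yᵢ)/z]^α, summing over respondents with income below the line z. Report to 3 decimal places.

0.012

Below the line: KSh 7,000, KSh 9,500 (q = 2 of N = 5).
Normalized shortfalls: (10350−7000)/10350 = 0.3237; (10350−9500)/10350 = 0.0821.
Raised to α = 2.5: 0.05960; 0.00193.
Sum = 0.061535; FGT(2.5) = 0.061535 / 5 = 0.012.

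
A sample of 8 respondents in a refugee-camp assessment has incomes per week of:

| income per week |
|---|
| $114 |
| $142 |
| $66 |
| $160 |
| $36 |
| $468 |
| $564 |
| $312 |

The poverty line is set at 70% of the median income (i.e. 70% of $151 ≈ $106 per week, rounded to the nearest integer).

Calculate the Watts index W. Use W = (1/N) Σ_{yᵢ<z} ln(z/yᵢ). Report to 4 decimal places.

0.1942

Below the line: $36, $66 (q = 2 of N = 8).
Log shortfalls: ln(106/36) = 1.0799; ln(106/66) = 0.4738.
W = 1.553705 / 8 = 0.1942.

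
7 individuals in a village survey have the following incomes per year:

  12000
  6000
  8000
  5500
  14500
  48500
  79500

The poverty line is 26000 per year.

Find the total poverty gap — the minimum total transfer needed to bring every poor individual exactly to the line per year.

84000

Poor units: 5500, 6000, 8000, 12000, 14500 (q = 5 of N = 7).
Individual gaps: 26000−5500 = 20500; 26000−6000 = 20000; 26000−8000 = 18000; 26000−12000 = 14000; 26000−14500 = 11500.
Aggregate gap = 84000.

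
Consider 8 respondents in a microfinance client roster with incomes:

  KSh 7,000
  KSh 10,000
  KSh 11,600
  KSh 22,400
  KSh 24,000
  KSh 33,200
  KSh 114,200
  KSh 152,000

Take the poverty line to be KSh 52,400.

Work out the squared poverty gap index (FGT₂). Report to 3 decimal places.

Incomes under z: KSh 7,000, KSh 10,000, KSh 11,600, KSh 22,400, KSh 24,000, KSh 33,200 (q = 6 of N = 8).
Gap ratios (z−y)/z: (52400−7000)/52400 = 0.8664; (52400−10000)/52400 = 0.8092; (52400−11600)/52400 = 0.7786; (52400−22400)/52400 = 0.5725; (52400−24000)/52400 = 0.5420; (52400−33200)/52400 = 0.3664.
Squared: 0.7507; 0.6547; 0.6063; 0.3278; 0.2937; 0.1343.
Sum = 2.767452; P₂ = 2.767452 / 8 = 0.346.

0.346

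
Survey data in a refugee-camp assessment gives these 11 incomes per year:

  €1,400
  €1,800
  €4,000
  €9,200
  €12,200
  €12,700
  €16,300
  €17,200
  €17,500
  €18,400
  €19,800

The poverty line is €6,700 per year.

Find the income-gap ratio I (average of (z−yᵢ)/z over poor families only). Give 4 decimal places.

Poor units: €1,400, €1,800, €4,000 (q = 3 of N = 11).
Shortfall ratios (z−y)/z: 0.7910, 0.7313, 0.4030; sum = 1.925373.
I averages over the q = 3 poor units only: 1.925373 / 3 = 0.6418.

0.6418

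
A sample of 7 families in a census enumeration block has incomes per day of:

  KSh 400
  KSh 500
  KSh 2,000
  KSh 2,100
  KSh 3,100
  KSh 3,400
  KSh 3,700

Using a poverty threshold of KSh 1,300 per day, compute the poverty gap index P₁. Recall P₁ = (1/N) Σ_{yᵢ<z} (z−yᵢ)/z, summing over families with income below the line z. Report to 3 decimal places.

Poor units: KSh 400, KSh 500 (q = 2 of N = 7).
Gap ratios (z−y)/z: (1300−400)/1300 = 0.6923; (1300−500)/1300 = 0.6154.
Σ = 1.307692. Dividing by the full population N = 7 gives P₁ = 0.187.

0.187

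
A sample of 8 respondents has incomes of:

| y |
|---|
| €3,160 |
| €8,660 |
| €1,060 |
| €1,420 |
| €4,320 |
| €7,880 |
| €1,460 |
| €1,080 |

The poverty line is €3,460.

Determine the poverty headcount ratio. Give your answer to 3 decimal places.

5 of the 8 respondents have income below €3,460.
H = 5/8 = 0.625.

0.625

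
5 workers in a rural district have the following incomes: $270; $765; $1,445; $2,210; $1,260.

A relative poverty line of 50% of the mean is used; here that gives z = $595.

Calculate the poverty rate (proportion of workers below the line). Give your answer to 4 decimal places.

1 of the 5 workers have income below $595.
H = 1/5 = 0.2000.

0.2000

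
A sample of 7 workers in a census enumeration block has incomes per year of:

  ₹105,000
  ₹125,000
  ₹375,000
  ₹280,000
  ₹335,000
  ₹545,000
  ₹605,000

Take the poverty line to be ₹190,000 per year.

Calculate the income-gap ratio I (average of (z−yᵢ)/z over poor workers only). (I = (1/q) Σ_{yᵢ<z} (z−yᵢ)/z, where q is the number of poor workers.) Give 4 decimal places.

0.3947

Below the line: ₹105,000, ₹125,000 (q = 2 of N = 7).
Shortfall ratios (z−y)/z: 0.4474, 0.3421; sum = 0.789474.
The income-gap ratio divides by q (the poor only): 0.789474 / 2 = 0.3947.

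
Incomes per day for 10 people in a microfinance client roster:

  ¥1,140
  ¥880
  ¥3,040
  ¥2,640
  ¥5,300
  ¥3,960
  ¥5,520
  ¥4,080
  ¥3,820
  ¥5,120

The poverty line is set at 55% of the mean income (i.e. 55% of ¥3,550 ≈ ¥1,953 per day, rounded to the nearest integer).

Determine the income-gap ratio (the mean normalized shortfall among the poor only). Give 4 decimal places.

Poor units: ¥880, ¥1,140 (q = 2 of N = 10).
Relative gaps: 0.5494, 0.4163; sum = 0.965694.
I averages over the q = 2 poor units only: 0.965694 / 2 = 0.4828.

0.4828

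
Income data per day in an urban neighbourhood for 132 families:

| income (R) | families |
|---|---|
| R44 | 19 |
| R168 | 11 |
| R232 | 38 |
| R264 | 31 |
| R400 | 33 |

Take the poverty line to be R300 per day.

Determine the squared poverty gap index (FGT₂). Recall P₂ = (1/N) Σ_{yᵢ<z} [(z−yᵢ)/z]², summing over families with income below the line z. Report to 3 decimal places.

Below z: 19×R44, 11×R168, 38×R232, 31×R264 (q = 99 of N = 132).
Gap ratios (z−y)/z: (300−44)/300 = 0.8533 (×19); (300−168)/300 = 0.4400 (×11); (300−232)/300 = 0.2267 (×38); (300−264)/300 = 0.1200 (×31).
Squared: 0.7282 (×19); 0.1936 (×11); 0.0514 (×38); 0.0144 (×31).
Sum = 18.363733; P₂ = 18.363733 / 132 = 0.139.

0.139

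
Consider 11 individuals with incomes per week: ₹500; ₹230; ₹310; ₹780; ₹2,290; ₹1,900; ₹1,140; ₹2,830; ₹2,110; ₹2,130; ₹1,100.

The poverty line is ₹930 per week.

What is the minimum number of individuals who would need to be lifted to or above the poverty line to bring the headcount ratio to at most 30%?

Currently q = 4 of N = 11 are below the line (H = 0.364).
A headcount ratio of at most 30% allows at most ⌊0.30 × 11⌋ = 3 poor individuals.
So at least 4 − 3 = 1 must be lifted.

1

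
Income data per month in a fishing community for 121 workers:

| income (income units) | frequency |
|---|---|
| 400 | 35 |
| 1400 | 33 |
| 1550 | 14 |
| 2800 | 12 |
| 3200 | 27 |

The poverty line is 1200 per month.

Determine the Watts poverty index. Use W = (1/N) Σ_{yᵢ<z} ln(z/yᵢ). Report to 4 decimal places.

0.3178

Below z: 35×400 (q = 35 of N = 121).
Log gaps: ln(1200/400) = 1.0986 (×35).
W = 38.451430 / 121 = 0.3178.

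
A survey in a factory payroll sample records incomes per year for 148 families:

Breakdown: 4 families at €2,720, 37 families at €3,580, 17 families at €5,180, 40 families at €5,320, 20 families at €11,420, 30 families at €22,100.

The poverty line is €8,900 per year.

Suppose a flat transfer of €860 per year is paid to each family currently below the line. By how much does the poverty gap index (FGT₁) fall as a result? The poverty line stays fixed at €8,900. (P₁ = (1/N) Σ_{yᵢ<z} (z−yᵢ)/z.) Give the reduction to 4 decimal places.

Before: below the line — 4×€2,720, 37×€3,580, 17×€5,180, 40×€5,320; poverty gap index (FGT₁) = 0.324932.
After the €860 transfer: below the line — 4×€3,580, 37×€4,440, 17×€6,040, 40×€6,180; poverty gap index (FGT₁) = 0.260947.
Reduction = 0.324932 − 0.260947 = 0.0640.

0.0640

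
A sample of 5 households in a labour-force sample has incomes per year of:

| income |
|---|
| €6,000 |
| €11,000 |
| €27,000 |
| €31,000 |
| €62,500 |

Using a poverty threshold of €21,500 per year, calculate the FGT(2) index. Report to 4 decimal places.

Below the line: €6,000, €11,000 (q = 2 of N = 5).
Normalized shortfalls: (21500−6000)/21500 = 0.7209; (21500−11000)/21500 = 0.4884.
Squared: 0.5197; 0.2385.
Sum = 0.758248; P₂ = 0.758248 / 5 = 0.1516.

0.1516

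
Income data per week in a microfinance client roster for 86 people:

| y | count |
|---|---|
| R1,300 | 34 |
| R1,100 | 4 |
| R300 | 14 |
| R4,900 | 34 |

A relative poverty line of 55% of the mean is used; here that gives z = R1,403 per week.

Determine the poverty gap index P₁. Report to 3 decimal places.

0.167

Below z: 14×R300, 4×R1,100, 34×R1,300 (q = 52 of N = 86).
Gap ratios (z−y)/z: (1403−300)/1403 = 0.7862 (×14); (1403−1100)/1403 = 0.2160 (×4); (1403−1300)/1403 = 0.0734 (×34).
Sum of shortfalls = 14.366358; P₁ averages over all N: 14.366358 / 86 = 0.167.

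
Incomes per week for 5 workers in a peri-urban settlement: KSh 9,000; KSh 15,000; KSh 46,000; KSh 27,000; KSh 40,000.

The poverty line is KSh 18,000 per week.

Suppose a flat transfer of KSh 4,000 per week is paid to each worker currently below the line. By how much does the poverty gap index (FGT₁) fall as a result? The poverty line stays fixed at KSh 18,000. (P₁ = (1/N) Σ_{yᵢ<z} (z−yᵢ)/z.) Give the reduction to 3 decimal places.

Before: below the line — KSh 9,000, KSh 15,000; poverty gap index (FGT₁) = 0.13333.
After the KSh 4,000 transfer: below the line — KSh 13,000; poverty gap index (FGT₁) = 0.05556.
Reduction = 0.13333 − 0.05556 = 0.078.

0.078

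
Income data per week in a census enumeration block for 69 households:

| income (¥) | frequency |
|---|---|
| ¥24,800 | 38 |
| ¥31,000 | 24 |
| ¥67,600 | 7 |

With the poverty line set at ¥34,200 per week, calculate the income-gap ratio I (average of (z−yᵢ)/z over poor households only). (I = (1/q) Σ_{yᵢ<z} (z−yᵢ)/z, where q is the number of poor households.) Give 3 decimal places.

0.205

Below the line: 38×¥24,800, 24×¥31,000 (q = 62 of N = 69).
Relative gaps: 0.2749 (×38), 0.0936 (×24); sum = 12.690058.
The income-gap ratio divides by q (the poor only): 12.690058 / 62 = 0.205.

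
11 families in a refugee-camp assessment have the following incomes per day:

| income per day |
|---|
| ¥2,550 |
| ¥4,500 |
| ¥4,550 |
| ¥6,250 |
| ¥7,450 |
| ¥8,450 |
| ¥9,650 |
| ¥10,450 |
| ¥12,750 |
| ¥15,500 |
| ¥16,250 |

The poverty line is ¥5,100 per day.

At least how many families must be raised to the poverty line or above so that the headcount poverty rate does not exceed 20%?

1

Currently q = 3 of N = 11 are below the line (H = 0.273).
A headcount ratio of at most 20% allows at most ⌊0.20 × 11⌋ = 2 poor families.
So at least 3 − 2 = 1 must be lifted.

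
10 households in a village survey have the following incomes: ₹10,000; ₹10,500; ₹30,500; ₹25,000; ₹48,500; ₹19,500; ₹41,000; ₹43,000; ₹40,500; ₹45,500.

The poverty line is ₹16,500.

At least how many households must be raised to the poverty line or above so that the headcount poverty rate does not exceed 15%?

2 of the 10 households are poor, so H = 2/10 = 0.200.
A headcount ratio of at most 15% allows at most ⌊0.15 × 10⌋ = 1 poor households.
So at least 2 − 1 = 1 must be lifted.

1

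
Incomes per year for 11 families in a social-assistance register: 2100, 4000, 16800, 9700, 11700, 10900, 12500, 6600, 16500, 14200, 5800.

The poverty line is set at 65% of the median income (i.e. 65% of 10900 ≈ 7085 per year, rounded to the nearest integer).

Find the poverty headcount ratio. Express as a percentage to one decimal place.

4 of the 11 families have income below 7085.
H = 4/11 = 36.4%.

36.4%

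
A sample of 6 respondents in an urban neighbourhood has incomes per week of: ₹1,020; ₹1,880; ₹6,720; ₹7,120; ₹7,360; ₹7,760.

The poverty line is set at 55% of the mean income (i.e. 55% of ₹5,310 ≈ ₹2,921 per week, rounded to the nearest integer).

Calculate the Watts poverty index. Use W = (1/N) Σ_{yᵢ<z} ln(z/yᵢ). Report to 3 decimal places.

Poor units: ₹1,020, ₹1,880 (q = 2 of N = 6).
Log gaps: ln(2921/1020) = 1.0521; ln(2921/1880) = 0.4407.
W = 1.492778 / 6 = 0.249.

0.249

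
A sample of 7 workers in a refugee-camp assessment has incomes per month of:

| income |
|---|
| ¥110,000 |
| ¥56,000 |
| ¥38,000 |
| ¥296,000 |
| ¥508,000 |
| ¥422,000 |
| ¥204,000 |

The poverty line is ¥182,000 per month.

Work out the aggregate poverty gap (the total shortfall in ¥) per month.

Incomes under z: ¥38,000, ¥56,000, ¥110,000 (q = 3 of N = 7).
Individual gaps: 182000−38000 = 144000; 182000−56000 = 126000; 182000−110000 = 72000.
Aggregate gap = ¥342,000.

¥342,000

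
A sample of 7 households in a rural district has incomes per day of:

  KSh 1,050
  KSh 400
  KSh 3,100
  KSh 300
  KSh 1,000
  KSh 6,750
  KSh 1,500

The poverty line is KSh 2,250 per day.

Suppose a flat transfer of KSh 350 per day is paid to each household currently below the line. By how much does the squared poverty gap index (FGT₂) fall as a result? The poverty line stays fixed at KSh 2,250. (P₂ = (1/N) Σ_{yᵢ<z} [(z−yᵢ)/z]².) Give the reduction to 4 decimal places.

Before: below the line — KSh 300, KSh 400, KSh 1,000, KSh 1,050, KSh 1,500; squared poverty gap index (FGT₂) = 0.304480.
After the KSh 350 transfer: below the line — KSh 650, KSh 750, KSh 1,350, KSh 1,400, KSh 1,850; squared poverty gap index (FGT₂) = 0.183492.
Reduction = 0.304480 − 0.183492 = 0.1210.

0.1210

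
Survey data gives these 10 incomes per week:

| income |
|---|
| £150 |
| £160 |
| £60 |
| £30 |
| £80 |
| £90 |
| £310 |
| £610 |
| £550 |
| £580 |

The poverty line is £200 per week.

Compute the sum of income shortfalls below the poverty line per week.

Incomes under z: £30, £60, £80, £90, £150, £160 (q = 6 of N = 10).
Individual gaps: 200−30 = 170; 200−60 = 140; 200−80 = 120; 200−90 = 110; 200−150 = 50; 200−160 = 40.
Aggregate gap = £630.

£630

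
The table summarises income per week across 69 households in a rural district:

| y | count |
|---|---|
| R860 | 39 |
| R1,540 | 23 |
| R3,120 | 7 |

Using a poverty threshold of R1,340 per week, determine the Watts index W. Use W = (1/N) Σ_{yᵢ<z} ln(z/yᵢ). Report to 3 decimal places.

0.251

Incomes under z: 39×R860 (q = 39 of N = 69).
Log gaps: ln(1340/860) = 0.4435 (×39).
W = 17.296208 / 69 = 0.251.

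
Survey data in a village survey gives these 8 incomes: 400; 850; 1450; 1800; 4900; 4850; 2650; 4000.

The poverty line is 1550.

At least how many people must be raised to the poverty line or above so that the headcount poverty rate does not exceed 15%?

2

Currently q = 3 of N = 8 are below the line (H = 0.375).
A headcount ratio of at most 15% allows at most ⌊0.15 × 8⌋ = 1 poor people.
So at least 3 − 1 = 2 must be lifted.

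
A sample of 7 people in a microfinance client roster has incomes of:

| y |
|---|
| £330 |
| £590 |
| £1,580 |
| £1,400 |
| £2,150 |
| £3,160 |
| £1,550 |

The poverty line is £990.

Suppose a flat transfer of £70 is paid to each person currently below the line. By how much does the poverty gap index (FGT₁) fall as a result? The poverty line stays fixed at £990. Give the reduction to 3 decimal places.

0.020

Before: below the line — £330, £590; poverty gap index (FGT₁) = 0.15296.
After the £70 transfer: below the line — £400, £660; poverty gap index (FGT₁) = 0.13276.
Reduction = 0.15296 − 0.13276 = 0.020.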